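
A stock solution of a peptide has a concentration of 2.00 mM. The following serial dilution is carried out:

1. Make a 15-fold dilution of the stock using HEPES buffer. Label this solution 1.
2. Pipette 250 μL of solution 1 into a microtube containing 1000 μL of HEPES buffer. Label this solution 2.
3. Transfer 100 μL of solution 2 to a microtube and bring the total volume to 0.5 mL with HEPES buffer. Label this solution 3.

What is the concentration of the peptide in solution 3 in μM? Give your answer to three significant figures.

Step 1: 15-fold → factor 15
Step 2: 250 μL + 1000 μL = 1250 μL total → factor 1250/250 = 5
Step 3: 100 μL brought to 0.5 mL → factor 500/100 = 5
Overall dilution factor = 15 × 5 × 5 = 375
Final = 2.00 mM / 375 = 0.005333 mM = 5.33 μM

5.33 μM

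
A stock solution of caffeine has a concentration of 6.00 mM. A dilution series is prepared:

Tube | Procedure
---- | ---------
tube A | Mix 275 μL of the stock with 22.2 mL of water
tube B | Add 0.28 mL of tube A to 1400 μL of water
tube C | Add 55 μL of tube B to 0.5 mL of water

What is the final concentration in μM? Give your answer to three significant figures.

1.21 μM

Step 1: 275 μL + 22.2 mL = 22475 μL total → factor 22475/275 = 81.727
Step 2: 0.28 mL + 1400 μL = 1.68 mL total → factor 1.68/0.28 = 6
Step 3: 55 μL + 0.5 mL = 555 μL total → factor 555/55 = 10.091
Overall dilution factor = 81.727 × 6 × 10.091 = 4948.2
Final = 6.00 mM / 4948.2 = 0.001213 mM = 1.21 μM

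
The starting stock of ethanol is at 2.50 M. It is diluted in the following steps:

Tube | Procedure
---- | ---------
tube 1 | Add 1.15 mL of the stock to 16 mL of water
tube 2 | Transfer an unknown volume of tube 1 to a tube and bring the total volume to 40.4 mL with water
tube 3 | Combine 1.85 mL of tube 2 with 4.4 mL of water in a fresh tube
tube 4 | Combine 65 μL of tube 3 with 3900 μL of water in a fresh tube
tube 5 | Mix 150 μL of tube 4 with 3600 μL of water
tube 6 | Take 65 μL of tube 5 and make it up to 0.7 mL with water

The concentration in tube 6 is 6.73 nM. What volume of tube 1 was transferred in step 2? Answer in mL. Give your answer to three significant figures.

Step 1: 1.15 mL + 16 mL = 17.15 mL total → factor 17.15/1.15 = 14.913
Step 2: v brought to 40.4 mL → factor = 40.4 mL/v
Step 3: 1.85 mL + 4.4 mL = 6.25 mL total → factor 6.25/1.85 = 3.3784
Step 4: 65 μL + 3900 μL = 3965 μL total → factor 3965/65 = 61
Step 5: 150 μL + 3600 μL = 3750 μL total → factor 3750/150 = 25
Step 6: 65 μL brought to 0.7 mL → factor 700/65 = 10.769
Product of known-step factors = 8.2743 × 10^5
Overall factor = 2.50 M / (6.73 nM) = 3.7147 × 10^8
Step-2 factor = 3.7147 × 10^8 / 8.2743 × 10^5 = 448.95
v = 40.4 mL / 448.95 = 0.0900 mL

0.0900 mL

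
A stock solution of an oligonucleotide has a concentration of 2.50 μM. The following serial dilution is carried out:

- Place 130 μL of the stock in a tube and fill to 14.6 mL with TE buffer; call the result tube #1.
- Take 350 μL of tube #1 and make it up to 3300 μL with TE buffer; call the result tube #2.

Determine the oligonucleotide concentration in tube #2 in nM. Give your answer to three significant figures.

Step 1: 130 μL brought to 14.6 mL → factor 14600/130 = 112.31
Step 2: 350 μL brought to 3300 μL → factor 3300/350 = 9.4286
Overall dilution factor = 112.31 × 9.4286 = 1058.9
Final = 2.50 μM / 1058.9 = 0.002361 μM = 2.36 nM

2.36 nM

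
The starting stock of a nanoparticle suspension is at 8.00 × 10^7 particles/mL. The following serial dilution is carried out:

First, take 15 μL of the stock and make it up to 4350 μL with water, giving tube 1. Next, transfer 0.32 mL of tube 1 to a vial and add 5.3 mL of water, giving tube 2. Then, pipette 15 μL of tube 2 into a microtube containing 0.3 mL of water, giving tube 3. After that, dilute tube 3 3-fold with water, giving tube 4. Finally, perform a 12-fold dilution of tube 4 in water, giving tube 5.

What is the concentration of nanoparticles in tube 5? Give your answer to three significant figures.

Step 1: 15 μL brought to 4350 μL → factor 4350/15 = 290
Step 2: 0.32 mL + 5.3 mL = 5.62 mL total → factor 5.62/0.32 = 17.562
Step 3: 15 μL + 0.3 mL = 315 μL total → factor 315/15 = 21
Step 4: 3-fold → factor 3
Step 5: 12-fold → factor 12
Overall dilution factor = 290 × 17.562 × 21 × 3 × 12 = 3.8504 × 10^6
Final = 8.00 × 10^7 particles/mL / 3.8504 × 10^6 = 20.8 particles/mL

20.8 particles/mL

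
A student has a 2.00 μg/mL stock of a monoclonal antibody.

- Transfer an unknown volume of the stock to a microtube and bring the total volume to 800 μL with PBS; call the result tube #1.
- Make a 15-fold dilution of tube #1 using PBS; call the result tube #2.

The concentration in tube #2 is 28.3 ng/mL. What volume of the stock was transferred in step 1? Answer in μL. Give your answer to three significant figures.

170 μL

Step 1: v brought to 800 μL → factor = 800 μL/v
Step 2: 15-fold → factor 15
Product of known-step factors = 15
Overall factor = 2.00 μg/mL / (28.3 ng/mL) = 70.671
Step-1 factor = 70.671 / 15 = 4.7114
v = 800 μL / 4.7114 = 170 μL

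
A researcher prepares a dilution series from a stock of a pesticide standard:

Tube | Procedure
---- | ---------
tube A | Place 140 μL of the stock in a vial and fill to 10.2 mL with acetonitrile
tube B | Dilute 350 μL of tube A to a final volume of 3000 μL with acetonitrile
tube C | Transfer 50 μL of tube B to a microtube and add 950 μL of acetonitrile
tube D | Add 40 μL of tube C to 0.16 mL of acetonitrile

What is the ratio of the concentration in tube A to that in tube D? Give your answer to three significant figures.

857

Step 1: 140 μL brought to 10.2 mL → factor 10200/140 = 72.857
Step 2: 350 μL brought to 3000 μL → factor 3000/350 = 8.5714
Step 3: 50 μL + 950 μL = 1000 μL total → factor 1000/50 = 20
Step 4: 40 μL + 0.16 mL = 200 μL total → factor 200/40 = 5
Dilution factor to tube A = 72.857; to tube D = 62449
[tube A]/[tube D] = (factor to tube D)/(factor to tube A) = 62449/72.857 = 857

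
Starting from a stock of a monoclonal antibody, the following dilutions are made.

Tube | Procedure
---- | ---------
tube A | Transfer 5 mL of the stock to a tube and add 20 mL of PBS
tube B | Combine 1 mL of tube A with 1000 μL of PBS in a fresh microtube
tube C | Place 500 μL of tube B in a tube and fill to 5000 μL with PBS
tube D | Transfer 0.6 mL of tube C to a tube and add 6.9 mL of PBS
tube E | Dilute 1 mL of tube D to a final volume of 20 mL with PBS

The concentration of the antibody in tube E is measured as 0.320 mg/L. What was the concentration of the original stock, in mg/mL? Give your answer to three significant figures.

Step 1: 5 mL + 20 mL = 25 mL total → factor 25/5 = 5
Step 2: 1 mL + 1000 μL = 2 mL total → factor 2/1 = 2
Step 3: 500 μL brought to 5000 μL → factor 5000/500 = 10
Step 4: 0.6 mL + 6.9 mL = 7.5 mL total → factor 7.5/0.6 = 12.5
Step 5: 1 mL brought to 20 mL → factor 20/1 = 20
Overall dilution factor = 5 × 2 × 10 × 12.5 × 20 = 25000
Stock = 0.320 mg/L × 25000 = 8000 mg/L = 8.00 mg/mL

8.00 mg/mL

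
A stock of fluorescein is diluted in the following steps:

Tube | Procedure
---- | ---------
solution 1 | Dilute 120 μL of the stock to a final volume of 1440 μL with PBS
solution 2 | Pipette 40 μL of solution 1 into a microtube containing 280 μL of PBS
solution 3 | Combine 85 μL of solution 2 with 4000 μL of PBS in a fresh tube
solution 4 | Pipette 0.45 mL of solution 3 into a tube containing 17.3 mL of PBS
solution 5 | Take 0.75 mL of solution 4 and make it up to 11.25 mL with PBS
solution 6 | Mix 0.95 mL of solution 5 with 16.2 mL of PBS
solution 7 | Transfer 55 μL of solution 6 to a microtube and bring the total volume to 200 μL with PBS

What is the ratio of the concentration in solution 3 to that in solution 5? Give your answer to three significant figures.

Step 1: 120 μL brought to 1440 μL → factor 1440/120 = 12
Step 2: 40 μL + 280 μL = 320 μL total → factor 320/40 = 8
Step 3: 85 μL + 4000 μL = 4085 μL total → factor 4085/85 = 48.059
Step 4: 0.45 mL + 17.3 mL = 17.75 mL total → factor 17.75/0.45 = 39.444
Step 5: 0.75 mL brought to 11.25 mL → factor 11.25/0.75 = 15
Dilution factor to solution 3 = 4613.6; to solution 5 = 2.7297 × 10^6
[solution 3]/[solution 5] = (factor to solution 5)/(factor to solution 3) = 2.7297 × 10^6/4613.6 = 592

592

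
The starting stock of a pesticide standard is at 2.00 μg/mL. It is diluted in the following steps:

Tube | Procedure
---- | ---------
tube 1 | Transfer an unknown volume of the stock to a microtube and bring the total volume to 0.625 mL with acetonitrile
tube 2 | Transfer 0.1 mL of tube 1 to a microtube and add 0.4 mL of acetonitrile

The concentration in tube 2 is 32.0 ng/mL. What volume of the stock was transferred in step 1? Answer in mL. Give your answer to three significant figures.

0.0500 mL

Step 1: v brought to 0.625 mL → factor = 0.625 mL/v
Step 2: 0.1 mL + 0.4 mL = 0.5 mL total → factor 0.5/0.1 = 5
Product of known-step factors = 5
Overall factor = 2.00 μg/mL / (32.0 ng/mL) = 62.5
Step-1 factor = 62.5 / 5 = 12.5
v = 0.625 mL / 12.5 = 0.0500 mL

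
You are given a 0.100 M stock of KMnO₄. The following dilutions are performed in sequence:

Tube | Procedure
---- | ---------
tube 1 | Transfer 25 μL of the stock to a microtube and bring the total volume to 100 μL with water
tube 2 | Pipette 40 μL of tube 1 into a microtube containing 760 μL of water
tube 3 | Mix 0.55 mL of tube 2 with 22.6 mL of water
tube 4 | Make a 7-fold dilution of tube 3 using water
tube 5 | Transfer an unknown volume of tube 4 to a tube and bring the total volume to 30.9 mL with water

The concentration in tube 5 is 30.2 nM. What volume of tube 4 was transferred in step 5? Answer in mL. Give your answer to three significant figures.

0.220 mL

Step 1: 25 μL brought to 100 μL → factor 100/25 = 4
Step 2: 40 μL + 760 μL = 800 μL total → factor 800/40 = 20
Step 3: 0.55 mL + 22.6 mL = 23.15 mL total → factor 23.15/0.55 = 42.091
Step 4: 7-fold → factor 7
Step 5: v brought to 30.9 mL → factor = 30.9 mL/v
Product of known-step factors = 23571
Overall factor = 0.100 M / (30.2 nM) = 3.3113 × 10^6
Step-5 factor = 3.3113 × 10^6 / 23571 = 140.48
v = 30.9 mL / 140.48 = 0.220 mL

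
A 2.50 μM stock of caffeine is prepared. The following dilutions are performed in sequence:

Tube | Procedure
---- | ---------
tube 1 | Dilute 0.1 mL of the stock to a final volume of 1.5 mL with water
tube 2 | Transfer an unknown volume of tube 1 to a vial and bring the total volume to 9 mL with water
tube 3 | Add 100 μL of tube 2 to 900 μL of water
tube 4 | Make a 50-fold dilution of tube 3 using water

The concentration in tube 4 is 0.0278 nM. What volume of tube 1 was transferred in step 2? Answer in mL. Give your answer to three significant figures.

0.751 mL

Step 1: 0.1 mL brought to 1.5 mL → factor 1.5/0.1 = 15
Step 2: v brought to 9 mL → factor = 9 mL/v
Step 3: 100 μL + 900 μL = 1000 μL total → factor 1000/100 = 10
Step 4: 50-fold → factor 50
Product of known-step factors = 7500
Overall factor = 2.50 μM / (0.0278 nM) = 89928
Step-2 factor = 89928 / 7500 = 11.99
v = 9 mL / 11.99 = 0.751 mL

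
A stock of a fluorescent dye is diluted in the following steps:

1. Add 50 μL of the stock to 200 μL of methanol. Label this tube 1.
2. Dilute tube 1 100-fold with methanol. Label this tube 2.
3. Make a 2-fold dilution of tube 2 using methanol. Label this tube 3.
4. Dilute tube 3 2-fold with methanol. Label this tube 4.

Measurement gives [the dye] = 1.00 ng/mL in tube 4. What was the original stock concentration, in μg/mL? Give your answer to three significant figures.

2.00 μg/mL

Step 1: 50 μL + 200 μL = 250 μL total → factor 250/50 = 5
Step 2: 100-fold → factor 100
Step 3: 2-fold → factor 2
Step 4: 2-fold → factor 2
Overall dilution factor = 5 × 100 × 2 × 2 = 2000
Stock = 1.00 ng/mL × 2000 = 2000 ng/mL = 2.00 μg/mL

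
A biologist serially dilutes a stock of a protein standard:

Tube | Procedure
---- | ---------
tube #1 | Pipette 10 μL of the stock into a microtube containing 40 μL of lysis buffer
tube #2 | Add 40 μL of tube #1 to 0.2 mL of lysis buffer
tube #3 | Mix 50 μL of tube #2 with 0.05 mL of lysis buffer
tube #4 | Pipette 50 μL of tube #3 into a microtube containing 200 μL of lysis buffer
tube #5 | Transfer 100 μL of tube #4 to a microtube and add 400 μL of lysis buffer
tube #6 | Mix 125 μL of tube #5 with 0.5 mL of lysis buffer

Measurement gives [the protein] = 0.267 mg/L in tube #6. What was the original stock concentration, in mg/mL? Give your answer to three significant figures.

Step 1: 10 μL + 40 μL = 50 μL total → factor 50/10 = 5
Step 2: 40 μL + 0.2 mL = 240 μL total → factor 240/40 = 6
Step 3: 50 μL + 0.05 mL = 100 μL total → factor 100/50 = 2
Step 4: 50 μL + 200 μL = 250 μL total → factor 250/50 = 5
Step 5: 100 μL + 400 μL = 500 μL total → factor 500/100 = 5
Step 6: 125 μL + 0.5 mL = 625 μL total → factor 625/125 = 5
Overall dilution factor = 5 × 6 × 2 × 5 × 5 × 5 = 7500
Stock = 0.267 mg/L × 7500 = 2002 mg/L = 2.00 mg/mL

2.00 mg/mL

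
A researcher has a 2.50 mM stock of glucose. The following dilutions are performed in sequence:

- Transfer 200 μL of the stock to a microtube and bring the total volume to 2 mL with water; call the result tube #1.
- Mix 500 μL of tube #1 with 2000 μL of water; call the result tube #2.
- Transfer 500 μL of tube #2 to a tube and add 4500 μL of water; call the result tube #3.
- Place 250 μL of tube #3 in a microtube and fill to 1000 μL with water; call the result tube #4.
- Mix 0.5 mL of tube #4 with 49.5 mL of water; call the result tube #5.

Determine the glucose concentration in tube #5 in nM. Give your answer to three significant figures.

Step 1: 200 μL brought to 2 mL → factor 2000/200 = 10
Step 2: 500 μL + 2000 μL = 2500 μL total → factor 2500/500 = 5
Step 3: 500 μL + 4500 μL = 5000 μL total → factor 5000/500 = 10
Step 4: 250 μL brought to 1000 μL → factor 1000/250 = 4
Step 5: 0.5 mL + 49.5 mL = 50 mL total → factor 50/0.5 = 100
Overall dilution factor = 10 × 5 × 10 × 4 × 100 = 2 × 10^5
Final = 2.50 mM / 2 × 10^5 = 1.250 × 10^-5 mM = 12.5 nM

12.5 nM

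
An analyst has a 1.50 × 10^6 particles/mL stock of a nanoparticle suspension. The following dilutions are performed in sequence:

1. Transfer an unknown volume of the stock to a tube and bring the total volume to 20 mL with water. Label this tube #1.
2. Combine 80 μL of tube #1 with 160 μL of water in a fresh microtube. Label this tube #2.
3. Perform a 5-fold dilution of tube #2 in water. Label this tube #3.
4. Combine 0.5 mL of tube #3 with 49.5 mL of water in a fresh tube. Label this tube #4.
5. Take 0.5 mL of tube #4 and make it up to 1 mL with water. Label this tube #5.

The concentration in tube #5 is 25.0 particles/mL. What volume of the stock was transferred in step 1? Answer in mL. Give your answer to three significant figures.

1.00 mL

Step 1: v brought to 20 mL → factor = 20 mL/v
Step 2: 80 μL + 160 μL = 240 μL total → factor 240/80 = 3
Step 3: 5-fold → factor 5
Step 4: 0.5 mL + 49.5 mL = 50 mL total → factor 50/0.5 = 100
Step 5: 0.5 mL brought to 1 mL → factor 1/0.5 = 2
Product of known-step factors = 3000
Overall factor = 1.50 × 10^6 particles/mL / (25.0 particles/mL) = 60000
Step-1 factor = 60000 / 3000 = 20
v = 20 mL / 20 = 1.00 mL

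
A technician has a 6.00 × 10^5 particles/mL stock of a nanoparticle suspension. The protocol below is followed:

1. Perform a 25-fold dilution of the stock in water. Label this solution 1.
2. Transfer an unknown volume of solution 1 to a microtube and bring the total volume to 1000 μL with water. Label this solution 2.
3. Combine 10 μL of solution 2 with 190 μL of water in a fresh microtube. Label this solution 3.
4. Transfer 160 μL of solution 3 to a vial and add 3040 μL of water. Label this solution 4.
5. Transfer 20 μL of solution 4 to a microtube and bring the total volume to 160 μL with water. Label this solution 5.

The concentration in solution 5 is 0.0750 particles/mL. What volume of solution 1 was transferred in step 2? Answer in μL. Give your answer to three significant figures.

10.0 μL

Step 1: 25-fold → factor 25
Step 2: v brought to 1000 μL → factor = 1000 μL/v
Step 3: 10 μL + 190 μL = 200 μL total → factor 200/10 = 20
Step 4: 160 μL + 3040 μL = 3200 μL total → factor 3200/160 = 20
Step 5: 20 μL brought to 160 μL → factor 160/20 = 8
Product of known-step factors = 80000
Overall factor = 6.00 × 10^5 particles/mL / (0.0750 particles/mL) = 8 × 10^6
Step-2 factor = 8 × 10^6 / 80000 = 100
v = 1000 μL / 100 = 10.0 μL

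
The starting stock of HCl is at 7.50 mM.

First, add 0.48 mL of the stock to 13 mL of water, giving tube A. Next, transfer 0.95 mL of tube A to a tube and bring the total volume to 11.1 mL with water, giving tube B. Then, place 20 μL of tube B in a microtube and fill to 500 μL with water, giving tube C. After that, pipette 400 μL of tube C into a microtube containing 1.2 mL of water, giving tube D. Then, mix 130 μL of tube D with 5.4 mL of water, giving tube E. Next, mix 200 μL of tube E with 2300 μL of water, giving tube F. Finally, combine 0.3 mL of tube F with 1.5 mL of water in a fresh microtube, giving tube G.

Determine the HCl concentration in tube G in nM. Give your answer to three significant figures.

0.0716 nM

Step 1: 0.48 mL + 13 mL = 13.48 mL total → factor 13.48/0.48 = 28.083
Step 2: 0.95 mL brought to 11.1 mL → factor 11.1/0.95 = 11.684
Step 3: 20 μL brought to 500 μL → factor 500/20 = 25
Step 4: 400 μL + 1.2 mL = 1600 μL total → factor 1600/400 = 4
Step 5: 130 μL + 5.4 mL = 5530 μL total → factor 5530/130 = 42.538
Step 6: 200 μL + 2300 μL = 2500 μL total → factor 2500/200 = 12.5
Step 7: 0.3 mL + 1.5 mL = 1.8 mL total → factor 1.8/0.3 = 6
Overall dilution factor = 28.083 × 11.684 × 25 × 4 × 42.538 × 12.5 × 6 = 1.0469 × 10^8
Final = 7.50 mM / 1.0469 × 10^8 = 7.164 × 10^-8 mM = 0.0716 nM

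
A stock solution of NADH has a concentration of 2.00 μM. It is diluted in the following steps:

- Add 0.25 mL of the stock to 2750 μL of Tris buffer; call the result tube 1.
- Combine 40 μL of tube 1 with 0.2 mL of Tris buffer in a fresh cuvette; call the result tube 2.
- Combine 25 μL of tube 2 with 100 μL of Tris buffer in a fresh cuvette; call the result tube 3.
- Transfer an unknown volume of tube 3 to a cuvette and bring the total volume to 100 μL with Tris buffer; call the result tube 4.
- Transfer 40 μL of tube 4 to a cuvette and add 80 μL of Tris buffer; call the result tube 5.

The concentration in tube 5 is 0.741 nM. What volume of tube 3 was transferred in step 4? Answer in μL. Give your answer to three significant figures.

40.0 μL

Step 1: 0.25 mL + 2750 μL = 3 mL total → factor 3/0.25 = 12
Step 2: 40 μL + 0.2 mL = 240 μL total → factor 240/40 = 6
Step 3: 25 μL + 100 μL = 125 μL total → factor 125/25 = 5
Step 4: v brought to 100 μL → factor = 100 μL/v
Step 5: 40 μL + 80 μL = 120 μL total → factor 120/40 = 3
Product of known-step factors = 1080
Overall factor = 2.00 μM / (0.741 nM) = 2699.1
Step-4 factor = 2699.1 / 1080 = 2.4991
v = 100 μL / 2.4991 = 40.0 μL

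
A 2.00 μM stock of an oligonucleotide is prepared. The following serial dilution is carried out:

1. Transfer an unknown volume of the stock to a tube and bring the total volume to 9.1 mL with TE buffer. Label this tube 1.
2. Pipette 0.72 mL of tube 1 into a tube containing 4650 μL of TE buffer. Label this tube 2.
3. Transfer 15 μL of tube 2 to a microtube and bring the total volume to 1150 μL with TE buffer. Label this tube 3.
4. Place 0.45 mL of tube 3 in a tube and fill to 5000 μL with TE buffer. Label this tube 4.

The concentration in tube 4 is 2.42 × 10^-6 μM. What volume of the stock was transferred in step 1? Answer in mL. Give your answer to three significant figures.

0.0700 mL

Step 1: v brought to 9.1 mL → factor = 9.1 mL/v
Step 2: 0.72 mL + 4650 μL = 5.37 mL total → factor 5.37/0.72 = 7.4583
Step 3: 15 μL brought to 1150 μL → factor 1150/15 = 76.667
Step 4: 0.45 mL brought to 5000 μL → factor 5/0.45 = 11.111
Product of known-step factors = 6353.4
Overall factor = 2.00 μM / (2.42 × 10^-6 μM) = 8.2645 × 10^5
Step-1 factor = 8.2645 × 10^5 / 6353.4 = 130.08
v = 9.1 mL / 130.08 = 0.0700 mL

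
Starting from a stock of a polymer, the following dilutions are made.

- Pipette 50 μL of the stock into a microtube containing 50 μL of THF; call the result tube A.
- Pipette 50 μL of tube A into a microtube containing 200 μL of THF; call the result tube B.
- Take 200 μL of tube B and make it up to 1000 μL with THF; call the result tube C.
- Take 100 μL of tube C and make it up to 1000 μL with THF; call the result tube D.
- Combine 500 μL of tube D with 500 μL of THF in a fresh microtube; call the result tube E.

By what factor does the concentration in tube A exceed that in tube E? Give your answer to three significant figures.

Step 1: 50 μL + 50 μL = 100 μL total → factor 100/50 = 2
Step 2: 50 μL + 200 μL = 250 μL total → factor 250/50 = 5
Step 3: 200 μL brought to 1000 μL → factor 1000/200 = 5
Step 4: 100 μL brought to 1000 μL → factor 1000/100 = 10
Step 5: 500 μL + 500 μL = 1000 μL total → factor 1000/500 = 2
Dilution factor to tube A = 2; to tube E = 1000
[tube A]/[tube E] = (factor to tube E)/(factor to tube A) = 1000/2 = 500

500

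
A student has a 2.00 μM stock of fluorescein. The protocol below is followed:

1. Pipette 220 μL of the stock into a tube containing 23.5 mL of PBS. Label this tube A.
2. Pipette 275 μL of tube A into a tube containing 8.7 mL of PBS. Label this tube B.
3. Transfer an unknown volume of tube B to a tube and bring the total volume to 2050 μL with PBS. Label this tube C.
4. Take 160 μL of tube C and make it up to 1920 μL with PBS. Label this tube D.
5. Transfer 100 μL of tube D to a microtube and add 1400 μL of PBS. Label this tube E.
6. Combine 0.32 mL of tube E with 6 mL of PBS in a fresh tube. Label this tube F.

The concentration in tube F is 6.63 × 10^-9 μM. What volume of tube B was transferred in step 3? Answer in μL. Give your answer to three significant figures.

85.0 μL

Step 1: 220 μL + 23.5 mL = 23720 μL total → factor 23720/220 = 107.82
Step 2: 275 μL + 8.7 mL = 8975 μL total → factor 8975/275 = 32.636
Step 3: v brought to 2050 μL → factor = 2050 μL/v
Step 4: 160 μL brought to 1920 μL → factor 1920/160 = 12
Step 5: 100 μL + 1400 μL = 1500 μL total → factor 1500/100 = 15
Step 6: 0.32 mL + 6 mL = 6.32 mL total → factor 6.32/0.32 = 19.75
Product of known-step factors = 1.2509 × 10^7
Overall factor = 2.00 μM / (6.63 × 10^-9 μM) = 3.0166 × 10^8
Step-3 factor = 3.0166 × 10^8 / 1.2509 × 10^7 = 24.115
v = 2050 μL / 24.115 = 85.0 μL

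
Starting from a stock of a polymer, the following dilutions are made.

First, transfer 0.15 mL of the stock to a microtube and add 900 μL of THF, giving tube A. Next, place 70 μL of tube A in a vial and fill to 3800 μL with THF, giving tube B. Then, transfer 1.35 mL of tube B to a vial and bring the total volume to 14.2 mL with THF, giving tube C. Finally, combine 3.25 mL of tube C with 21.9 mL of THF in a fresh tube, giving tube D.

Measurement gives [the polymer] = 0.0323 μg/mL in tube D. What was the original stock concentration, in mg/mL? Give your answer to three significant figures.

0.999 mg/mL

Step 1: 0.15 mL + 900 μL = 1.05 mL total → factor 1.05/0.15 = 7
Step 2: 70 μL brought to 3800 μL → factor 3800/70 = 54.286
Step 3: 1.35 mL brought to 14.2 mL → factor 14.2/1.35 = 10.519
Step 4: 3.25 mL + 21.9 mL = 25.15 mL total → factor 25.15/3.25 = 7.7385
Overall dilution factor = 7 × 54.286 × 10.519 × 7.7385 = 30931
Stock = 0.0323 μg/mL × 30931 = 999.1 μg/mL = 0.999 mg/mL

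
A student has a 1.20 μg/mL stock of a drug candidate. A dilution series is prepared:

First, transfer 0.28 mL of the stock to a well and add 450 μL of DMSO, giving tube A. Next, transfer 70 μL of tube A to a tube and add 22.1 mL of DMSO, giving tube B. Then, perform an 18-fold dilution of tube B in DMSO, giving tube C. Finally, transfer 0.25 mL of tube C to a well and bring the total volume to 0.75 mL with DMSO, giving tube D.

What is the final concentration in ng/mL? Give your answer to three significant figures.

Step 1: 0.28 mL + 450 μL = 0.73 mL total → factor 0.73/0.28 = 2.6071
Step 2: 70 μL + 22.1 mL = 22170 μL total → factor 22170/70 = 316.71
Step 3: 18-fold → factor 18
Step 4: 0.25 mL brought to 0.75 mL → factor 0.75/0.25 = 3
Overall dilution factor = 2.6071 × 316.71 × 18 × 3 = 44589
Final = 1.20 μg/mL / 44589 = 2.691 × 10^-5 μg/mL = 0.0269 ng/mL

0.0269 ng/mL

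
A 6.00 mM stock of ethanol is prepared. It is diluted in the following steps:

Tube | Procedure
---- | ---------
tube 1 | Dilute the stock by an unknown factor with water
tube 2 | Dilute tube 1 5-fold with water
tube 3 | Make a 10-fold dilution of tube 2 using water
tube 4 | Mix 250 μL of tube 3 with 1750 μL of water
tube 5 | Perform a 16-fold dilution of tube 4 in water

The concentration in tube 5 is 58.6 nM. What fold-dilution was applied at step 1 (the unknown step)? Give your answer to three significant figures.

16.0-fold

Step 1: unknown factor x
Step 2: 5-fold → factor 5
Step 3: 10-fold → factor 10
Step 4: 250 μL + 1750 μL = 2000 μL total → factor 2000/250 = 8
Step 5: 16-fold → factor 16
Product of known-step factors = 6400
Overall factor = 6.00 mM / (58.6 nM) = 1.0239 × 10^5
x = 1.0239 × 10^5 / 6400 = 16.0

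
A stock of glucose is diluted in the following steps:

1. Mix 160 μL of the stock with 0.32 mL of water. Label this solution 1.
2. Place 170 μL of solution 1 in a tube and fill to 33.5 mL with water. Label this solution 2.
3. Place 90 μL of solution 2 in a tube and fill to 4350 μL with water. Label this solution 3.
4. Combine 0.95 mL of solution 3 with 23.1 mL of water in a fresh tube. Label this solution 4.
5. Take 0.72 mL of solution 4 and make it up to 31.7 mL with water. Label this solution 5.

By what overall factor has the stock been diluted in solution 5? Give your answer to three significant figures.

3.18 × 10^7

Step 1: 160 μL + 0.32 mL = 480 μL total → factor 480/160 = 3
Step 2: 170 μL brought to 33.5 mL → factor 33500/170 = 197.06
Step 3: 90 μL brought to 4350 μL → factor 4350/90 = 48.333
Step 4: 0.95 mL + 23.1 mL = 24.05 mL total → factor 24.05/0.95 = 25.316
Step 5: 0.72 mL brought to 31.7 mL → factor 31.7/0.72 = 44.028
Overall dilution factor = 3 × 197.06 × 48.333 × 25.316 × 44.028 = 3.1848 × 10^7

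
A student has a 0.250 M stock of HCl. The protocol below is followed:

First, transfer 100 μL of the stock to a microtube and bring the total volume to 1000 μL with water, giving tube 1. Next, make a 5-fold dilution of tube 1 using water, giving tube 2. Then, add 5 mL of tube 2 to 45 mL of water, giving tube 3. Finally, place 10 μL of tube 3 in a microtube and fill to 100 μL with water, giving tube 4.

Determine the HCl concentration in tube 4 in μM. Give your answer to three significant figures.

Step 1: 100 μL brought to 1000 μL → factor 1000/100 = 10
Step 2: 5-fold → factor 5
Step 3: 5 mL + 45 mL = 50 mL total → factor 50/5 = 10
Step 4: 10 μL brought to 100 μL → factor 100/10 = 10
Overall dilution factor = 10 × 5 × 10 × 10 = 5000
Final = 0.250 M / 5000 = 5.000 × 10^-5 M = 50.0 μM

50.0 μM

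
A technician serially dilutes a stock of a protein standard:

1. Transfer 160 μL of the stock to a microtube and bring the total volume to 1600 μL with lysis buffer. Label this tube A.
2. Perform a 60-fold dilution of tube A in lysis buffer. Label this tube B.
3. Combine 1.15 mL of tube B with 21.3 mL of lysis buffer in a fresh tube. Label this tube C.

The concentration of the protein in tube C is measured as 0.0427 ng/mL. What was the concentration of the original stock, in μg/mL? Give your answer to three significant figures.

0.500 μg/mL

Step 1: 160 μL brought to 1600 μL → factor 1600/160 = 10
Step 2: 60-fold → factor 60
Step 3: 1.15 mL + 21.3 mL = 22.45 mL total → factor 22.45/1.15 = 19.522
Overall dilution factor = 10 × 60 × 19.522 = 11713
Stock = 0.0427 ng/mL × 11713 = 500.1 ng/mL = 0.500 μg/mL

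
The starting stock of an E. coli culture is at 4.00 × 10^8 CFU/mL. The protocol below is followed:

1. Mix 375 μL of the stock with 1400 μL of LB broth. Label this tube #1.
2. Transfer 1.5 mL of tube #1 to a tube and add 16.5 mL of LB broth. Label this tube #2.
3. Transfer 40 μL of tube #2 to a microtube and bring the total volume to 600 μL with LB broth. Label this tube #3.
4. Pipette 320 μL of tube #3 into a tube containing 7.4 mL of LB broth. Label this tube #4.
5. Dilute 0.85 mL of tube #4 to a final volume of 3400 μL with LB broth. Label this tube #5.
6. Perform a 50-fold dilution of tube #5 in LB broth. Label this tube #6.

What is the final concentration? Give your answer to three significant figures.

Step 1: 375 μL + 1400 μL = 1775 μL total → factor 1775/375 = 4.7333
Step 2: 1.5 mL + 16.5 mL = 18 mL total → factor 18/1.5 = 12
Step 3: 40 μL brought to 600 μL → factor 600/40 = 15
Step 4: 320 μL + 7.4 mL = 7720 μL total → factor 7720/320 = 24.125
Step 5: 0.85 mL brought to 3400 μL → factor 3.4/0.85 = 4
Step 6: 50-fold → factor 50
Overall dilution factor = 4.7333 × 12 × 15 × 24.125 × 4 × 50 = 4.1109 × 10^6
Final = 4.00 × 10^8 CFU/mL / 4.1109 × 10^6 = 97.3 CFU/mL

97.3 CFU/mL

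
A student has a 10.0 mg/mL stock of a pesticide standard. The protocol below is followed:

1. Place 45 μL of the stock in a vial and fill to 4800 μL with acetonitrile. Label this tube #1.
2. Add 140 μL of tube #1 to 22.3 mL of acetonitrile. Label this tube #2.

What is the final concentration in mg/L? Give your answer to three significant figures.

0.585 mg/L

Step 1: 45 μL brought to 4800 μL → factor 4800/45 = 106.67
Step 2: 140 μL + 22.3 mL = 22440 μL total → factor 22440/140 = 160.29
Overall dilution factor = 106.67 × 160.29 = 17097
Final = 10.0 mg/mL / 17097 = 0.0005849 mg/mL = 0.585 mg/L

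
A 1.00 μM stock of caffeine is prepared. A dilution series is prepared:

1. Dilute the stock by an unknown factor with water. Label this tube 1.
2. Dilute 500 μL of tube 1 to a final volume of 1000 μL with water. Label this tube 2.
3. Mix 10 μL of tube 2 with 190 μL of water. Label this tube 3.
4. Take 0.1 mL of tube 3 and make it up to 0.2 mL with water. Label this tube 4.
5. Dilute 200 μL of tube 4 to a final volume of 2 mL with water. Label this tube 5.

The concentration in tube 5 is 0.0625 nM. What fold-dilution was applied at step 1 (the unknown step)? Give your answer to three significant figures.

20.0-fold

Step 1: unknown factor x
Step 2: 500 μL brought to 1000 μL → factor 1000/500 = 2
Step 3: 10 μL + 190 μL = 200 μL total → factor 200/10 = 20
Step 4: 0.1 mL brought to 0.2 mL → factor 0.2/0.1 = 2
Step 5: 200 μL brought to 2 mL → factor 2000/200 = 10
Product of known-step factors = 800
Overall factor = 1.00 μM / (0.0625 nM) = 16000
x = 16000 / 800 = 20.0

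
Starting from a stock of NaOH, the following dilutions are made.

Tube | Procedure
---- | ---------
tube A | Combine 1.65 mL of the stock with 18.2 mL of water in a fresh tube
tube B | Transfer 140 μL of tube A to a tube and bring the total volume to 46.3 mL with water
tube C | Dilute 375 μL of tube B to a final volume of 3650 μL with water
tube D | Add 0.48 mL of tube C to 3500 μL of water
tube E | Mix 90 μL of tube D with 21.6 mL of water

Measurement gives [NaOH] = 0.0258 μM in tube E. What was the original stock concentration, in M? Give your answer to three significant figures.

Step 1: 1.65 mL + 18.2 mL = 19.85 mL total → factor 19.85/1.65 = 12.03
Step 2: 140 μL brought to 46.3 mL → factor 46300/140 = 330.71
Step 3: 375 μL brought to 3650 μL → factor 3650/375 = 9.7333
Step 4: 0.48 mL + 3500 μL = 3.98 mL total → factor 3.98/0.48 = 8.2917
Step 5: 90 μL + 21.6 mL = 21690 μL total → factor 21690/90 = 241
Overall dilution factor = 12.03 × 330.71 × 9.7333 × 8.2917 × 241 = 7.7384 × 10^7
Stock = 0.0258 μM × 7.7384 × 10^7 = 1.997 × 10^6 μM = 2.00 M

2.00 M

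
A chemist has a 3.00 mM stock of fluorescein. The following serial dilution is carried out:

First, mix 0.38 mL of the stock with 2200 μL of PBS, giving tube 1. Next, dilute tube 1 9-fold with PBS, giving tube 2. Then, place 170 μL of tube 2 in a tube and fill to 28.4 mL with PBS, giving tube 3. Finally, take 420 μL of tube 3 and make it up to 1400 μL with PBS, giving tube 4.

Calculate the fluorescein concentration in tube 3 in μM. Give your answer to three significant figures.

Step 1: 0.38 mL + 2200 μL = 2.58 mL total → factor 2.58/0.38 = 6.7895
Step 2: 9-fold → factor 9
Step 3: 170 μL brought to 28.4 mL → factor 28400/170 = 167.06
Dilution factor through tube 3 = 6.7895 × 9 × 167.06 = 10208
[tube 3] = 3.00 mM / 10208 = 0.0002939 mM = 0.294 μM

0.294 μM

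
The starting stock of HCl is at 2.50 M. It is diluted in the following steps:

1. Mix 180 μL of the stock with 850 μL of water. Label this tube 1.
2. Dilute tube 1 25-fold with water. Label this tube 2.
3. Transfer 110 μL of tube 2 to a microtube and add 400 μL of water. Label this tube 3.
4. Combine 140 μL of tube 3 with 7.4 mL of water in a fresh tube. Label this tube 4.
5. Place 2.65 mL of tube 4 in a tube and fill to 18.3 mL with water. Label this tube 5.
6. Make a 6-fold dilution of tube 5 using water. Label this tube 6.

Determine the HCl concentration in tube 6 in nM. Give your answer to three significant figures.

1.69 × 10^3 nM

Step 1: 180 μL + 850 μL = 1030 μL total → factor 1030/180 = 5.7222
Step 2: 25-fold → factor 25
Step 3: 110 μL + 400 μL = 510 μL total → factor 510/110 = 4.6364
Step 4: 140 μL + 7.4 mL = 7540 μL total → factor 7540/140 = 53.857
Step 5: 2.65 mL brought to 18.3 mL → factor 18.3/2.65 = 6.9057
Step 6: 6-fold → factor 6
Overall dilution factor = 5.7222 × 25 × 4.6364 × 53.857 × 6.9057 × 6 = 1.4801 × 10^6
Final = 2.50 M / 1.4801 × 10^6 = 1.689 × 10^-6 M = 1.69 × 10^3 nM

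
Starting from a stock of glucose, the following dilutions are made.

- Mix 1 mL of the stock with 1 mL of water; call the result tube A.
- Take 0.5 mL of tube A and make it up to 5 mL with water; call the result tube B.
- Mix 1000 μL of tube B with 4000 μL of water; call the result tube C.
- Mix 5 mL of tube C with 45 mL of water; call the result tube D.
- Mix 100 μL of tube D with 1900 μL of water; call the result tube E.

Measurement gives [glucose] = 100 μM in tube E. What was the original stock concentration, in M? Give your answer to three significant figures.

Step 1: 1 mL + 1 mL = 2 mL total → factor 2/1 = 2
Step 2: 0.5 mL brought to 5 mL → factor 5/0.5 = 10
Step 3: 1000 μL + 4000 μL = 5000 μL total → factor 5000/1000 = 5
Step 4: 5 mL + 45 mL = 50 mL total → factor 50/5 = 10
Step 5: 100 μL + 1900 μL = 2000 μL total → factor 2000/100 = 20
Overall dilution factor = 2 × 10 × 5 × 10 × 20 = 20000
Stock = 100 μM × 20000 = 2.000 × 10^6 μM = 2.00 M

2.00 M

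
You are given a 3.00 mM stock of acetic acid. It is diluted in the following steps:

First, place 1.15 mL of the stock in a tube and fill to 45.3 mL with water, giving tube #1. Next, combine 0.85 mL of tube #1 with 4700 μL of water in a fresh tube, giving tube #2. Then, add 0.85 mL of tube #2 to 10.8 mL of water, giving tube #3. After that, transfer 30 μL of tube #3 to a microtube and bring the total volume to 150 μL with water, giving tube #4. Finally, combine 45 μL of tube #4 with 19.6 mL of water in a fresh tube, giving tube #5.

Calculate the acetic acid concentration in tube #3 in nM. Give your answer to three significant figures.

851 nM

Step 1: 1.15 mL brought to 45.3 mL → factor 45.3/1.15 = 39.391
Step 2: 0.85 mL + 4700 μL = 5.55 mL total → factor 5.55/0.85 = 6.5294
Step 3: 0.85 mL + 10.8 mL = 11.65 mL total → factor 11.65/0.85 = 13.706
Dilution factor through tube #3 = 39.391 × 6.5294 × 13.706 = 3525.2
[tube #3] = 3.00 mM / 3525.2 = 0.0008510 mM = 851 nM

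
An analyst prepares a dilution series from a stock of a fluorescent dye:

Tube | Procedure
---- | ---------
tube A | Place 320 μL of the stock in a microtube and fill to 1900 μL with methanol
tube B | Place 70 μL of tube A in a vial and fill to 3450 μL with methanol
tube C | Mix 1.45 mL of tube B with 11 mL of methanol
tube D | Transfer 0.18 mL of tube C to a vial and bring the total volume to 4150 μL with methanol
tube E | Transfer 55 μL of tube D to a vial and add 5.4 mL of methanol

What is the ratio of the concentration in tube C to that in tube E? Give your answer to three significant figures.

2.29 × 10^3

Step 1: 320 μL brought to 1900 μL → factor 1900/320 = 5.9375
Step 2: 70 μL brought to 3450 μL → factor 3450/70 = 49.286
Step 3: 1.45 mL + 11 mL = 12.45 mL total → factor 12.45/1.45 = 8.5862
Step 4: 0.18 mL brought to 4150 μL → factor 4.15/0.18 = 23.056
Step 5: 55 μL + 5.4 mL = 5455 μL total → factor 5455/55 = 99.182
Dilution factor to tube C = 2512.6; to tube E = 5.7456 × 10^6
[tube C]/[tube E] = (factor to tube E)/(factor to tube C) = 5.7456 × 10^6/2512.6 = 2.29 × 10^3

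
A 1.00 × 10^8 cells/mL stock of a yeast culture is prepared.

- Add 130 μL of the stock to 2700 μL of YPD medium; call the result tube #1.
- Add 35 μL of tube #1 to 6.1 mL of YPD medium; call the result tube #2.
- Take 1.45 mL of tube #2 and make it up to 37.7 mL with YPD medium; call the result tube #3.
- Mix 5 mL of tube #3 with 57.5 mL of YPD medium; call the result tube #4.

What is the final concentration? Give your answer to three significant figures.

80.6 cells/mL

Step 1: 130 μL + 2700 μL = 2830 μL total → factor 2830/130 = 21.769
Step 2: 35 μL + 6.1 mL = 6135 μL total → factor 6135/35 = 175.29
Step 3: 1.45 mL brought to 37.7 mL → factor 37.7/1.45 = 26
Step 4: 5 mL + 57.5 mL = 62.5 mL total → factor 62.5/5 = 12.5
Overall dilution factor = 21.769 × 175.29 × 26 × 12.5 = 1.2401 × 10^6
Final = 1.00 × 10^8 cells/mL / 1.2401 × 10^6 = 80.6 cells/mL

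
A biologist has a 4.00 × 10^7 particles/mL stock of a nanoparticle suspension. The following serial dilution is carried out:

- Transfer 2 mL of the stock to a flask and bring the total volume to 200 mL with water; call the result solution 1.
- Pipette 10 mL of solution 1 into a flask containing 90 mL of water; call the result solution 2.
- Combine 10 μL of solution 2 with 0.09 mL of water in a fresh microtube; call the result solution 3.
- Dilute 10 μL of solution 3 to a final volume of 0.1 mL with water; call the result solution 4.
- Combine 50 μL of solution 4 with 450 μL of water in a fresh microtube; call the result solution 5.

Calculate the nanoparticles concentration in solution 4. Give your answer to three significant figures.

400 particles/mL

Step 1: 2 mL brought to 200 mL → factor 200/2 = 100
Step 2: 10 mL + 90 mL = 100 mL total → factor 100/10 = 10
Step 3: 10 μL + 0.09 mL = 100 μL total → factor 100/10 = 10
Step 4: 10 μL brought to 0.1 mL → factor 100/10 = 10
Dilution factor through solution 4 = 100 × 10 × 10 × 10 = 1 × 10^5
[solution 4] = 4.00 × 10^7 particles/mL / 1 × 10^5 = 400 particles/mL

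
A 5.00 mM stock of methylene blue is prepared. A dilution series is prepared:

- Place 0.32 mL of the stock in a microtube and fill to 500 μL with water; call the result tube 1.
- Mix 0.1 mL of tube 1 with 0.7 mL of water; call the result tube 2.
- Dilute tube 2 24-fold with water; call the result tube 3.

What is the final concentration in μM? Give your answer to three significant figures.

16.7 μM

Step 1: 0.32 mL brought to 500 μL → factor 0.5/0.32 = 1.5625
Step 2: 0.1 mL + 0.7 mL = 0.8 mL total → factor 0.8/0.1 = 8
Step 3: 24-fold → factor 24
Overall dilution factor = 1.5625 × 8 × 24 = 300
Final = 5.00 mM / 300 = 0.01667 mM = 16.7 μM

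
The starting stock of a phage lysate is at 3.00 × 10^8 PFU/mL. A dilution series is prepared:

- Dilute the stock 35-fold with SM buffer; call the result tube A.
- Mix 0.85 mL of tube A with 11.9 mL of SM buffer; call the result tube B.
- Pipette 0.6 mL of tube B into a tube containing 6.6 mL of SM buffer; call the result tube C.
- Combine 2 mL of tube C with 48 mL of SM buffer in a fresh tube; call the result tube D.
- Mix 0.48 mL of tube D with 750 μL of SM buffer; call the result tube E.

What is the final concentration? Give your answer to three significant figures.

743 PFU/mL

Step 1: 35-fold → factor 35
Step 2: 0.85 mL + 11.9 mL = 12.75 mL total → factor 12.75/0.85 = 15
Step 3: 0.6 mL + 6.6 mL = 7.2 mL total → factor 7.2/0.6 = 12
Step 4: 2 mL + 48 mL = 50 mL total → factor 50/2 = 25
Step 5: 0.48 mL + 750 μL = 1.23 mL total → factor 1.23/0.48 = 2.5625
Overall dilution factor = 35 × 15 × 12 × 25 × 2.5625 = 4.0359 × 10^5
Final = 3.00 × 10^8 PFU/mL / 4.0359 × 10^5 = 743 PFU/mL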